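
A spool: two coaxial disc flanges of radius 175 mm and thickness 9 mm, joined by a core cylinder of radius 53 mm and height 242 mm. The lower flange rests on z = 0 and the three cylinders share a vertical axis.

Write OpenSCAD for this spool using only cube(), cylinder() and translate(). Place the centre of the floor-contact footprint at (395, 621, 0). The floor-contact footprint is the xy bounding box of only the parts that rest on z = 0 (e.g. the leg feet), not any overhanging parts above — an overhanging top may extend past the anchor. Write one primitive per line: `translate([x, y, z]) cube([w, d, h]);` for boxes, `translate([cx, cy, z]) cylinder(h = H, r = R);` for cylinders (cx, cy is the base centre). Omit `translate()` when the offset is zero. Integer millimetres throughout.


translate([395, 621, 0]) cylinder(h = 9, r = 175);
translate([395, 621, 9]) cylinder(h = 242, r = 53);
translate([395, 621, 251]) cylinder(h = 9, r = 175);


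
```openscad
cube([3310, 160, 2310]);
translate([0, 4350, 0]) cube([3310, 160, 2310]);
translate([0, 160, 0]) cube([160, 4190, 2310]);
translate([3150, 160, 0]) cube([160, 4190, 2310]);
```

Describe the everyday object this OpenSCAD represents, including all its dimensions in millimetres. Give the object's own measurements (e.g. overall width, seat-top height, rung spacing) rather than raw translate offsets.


The wall frame of a small rectangular building: four walls, each 2310 mm tall and 160 mm thick, enclosing a footprint 3310 mm (x) by 4510 mm (y) outside-to-outside, with no floor or roof. The front and back walls (the −y and +y sides) span the full width; the two side walls fit between them.


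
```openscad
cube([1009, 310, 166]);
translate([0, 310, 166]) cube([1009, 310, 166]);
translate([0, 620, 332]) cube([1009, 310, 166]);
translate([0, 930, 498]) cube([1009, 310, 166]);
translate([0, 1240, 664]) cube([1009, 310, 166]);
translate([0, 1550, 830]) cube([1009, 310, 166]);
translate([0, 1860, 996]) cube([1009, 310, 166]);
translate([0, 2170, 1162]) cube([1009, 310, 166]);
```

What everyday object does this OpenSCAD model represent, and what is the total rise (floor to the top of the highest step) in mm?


A staircase. The total rise is 1328 mm.

8 identical blocks, each offset up and back from the previous — a staircase. Each step is 166 mm tall and there are 8 of them, so the total rise is 8 × 166 = 1328 mm.


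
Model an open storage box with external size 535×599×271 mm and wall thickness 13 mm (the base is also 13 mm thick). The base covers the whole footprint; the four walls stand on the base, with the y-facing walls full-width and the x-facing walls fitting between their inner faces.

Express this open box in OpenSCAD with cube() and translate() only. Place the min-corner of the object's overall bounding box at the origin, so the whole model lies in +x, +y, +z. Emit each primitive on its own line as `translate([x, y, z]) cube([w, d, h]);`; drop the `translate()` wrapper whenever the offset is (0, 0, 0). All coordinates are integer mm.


cube([535, 599, 13]);
translate([0, 0, 13]) cube([535, 13, 258]);
translate([0, 586, 13]) cube([535, 13, 258]);
translate([0, 13, 13]) cube([13, 573, 258]);
translate([522, 13, 13]) cube([13, 573, 258]);


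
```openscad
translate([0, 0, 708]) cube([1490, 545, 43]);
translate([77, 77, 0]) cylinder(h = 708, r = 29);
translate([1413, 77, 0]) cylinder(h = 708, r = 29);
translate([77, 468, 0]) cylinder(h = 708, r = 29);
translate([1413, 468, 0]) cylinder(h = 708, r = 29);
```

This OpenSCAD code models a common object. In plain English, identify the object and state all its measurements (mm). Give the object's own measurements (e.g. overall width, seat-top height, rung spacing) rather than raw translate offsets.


A table: top 1490 mm (x) × 545 mm (y), 43 mm thick, upper face at z = 751 mm, on four round legs of 58 mm diameter, each leg's bounding box inset 48 mm from the nearest pair of top edges from z = 0 to the bottom of the top.


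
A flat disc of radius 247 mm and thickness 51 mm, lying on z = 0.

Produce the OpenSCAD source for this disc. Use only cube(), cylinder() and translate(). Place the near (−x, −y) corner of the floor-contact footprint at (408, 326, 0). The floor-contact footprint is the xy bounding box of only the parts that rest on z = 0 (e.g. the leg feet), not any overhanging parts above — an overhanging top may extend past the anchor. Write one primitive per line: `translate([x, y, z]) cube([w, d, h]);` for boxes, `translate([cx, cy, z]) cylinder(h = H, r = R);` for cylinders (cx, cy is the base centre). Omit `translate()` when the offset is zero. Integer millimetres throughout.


translate([655, 573, 0]) cylinder(h = 51, r = 247);


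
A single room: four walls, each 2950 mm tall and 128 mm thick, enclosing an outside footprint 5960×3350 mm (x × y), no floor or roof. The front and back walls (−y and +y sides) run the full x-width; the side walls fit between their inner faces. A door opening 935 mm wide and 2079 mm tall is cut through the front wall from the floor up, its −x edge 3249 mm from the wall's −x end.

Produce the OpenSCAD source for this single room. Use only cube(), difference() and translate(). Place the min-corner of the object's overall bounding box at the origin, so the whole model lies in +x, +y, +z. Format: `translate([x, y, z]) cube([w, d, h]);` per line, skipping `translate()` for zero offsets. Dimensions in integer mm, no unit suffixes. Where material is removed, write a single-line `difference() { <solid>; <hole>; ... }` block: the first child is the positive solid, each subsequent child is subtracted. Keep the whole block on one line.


difference() { cube([5960, 128, 2950]); translate([3249, 0, 0]) cube([935, 128, 2079]); }
translate([0, 3222, 0]) cube([5960, 128, 2950]);
translate([0, 128, 0]) cube([128, 3094, 2950]);
translate([5832, 128, 0]) cube([128, 3094, 2950]);


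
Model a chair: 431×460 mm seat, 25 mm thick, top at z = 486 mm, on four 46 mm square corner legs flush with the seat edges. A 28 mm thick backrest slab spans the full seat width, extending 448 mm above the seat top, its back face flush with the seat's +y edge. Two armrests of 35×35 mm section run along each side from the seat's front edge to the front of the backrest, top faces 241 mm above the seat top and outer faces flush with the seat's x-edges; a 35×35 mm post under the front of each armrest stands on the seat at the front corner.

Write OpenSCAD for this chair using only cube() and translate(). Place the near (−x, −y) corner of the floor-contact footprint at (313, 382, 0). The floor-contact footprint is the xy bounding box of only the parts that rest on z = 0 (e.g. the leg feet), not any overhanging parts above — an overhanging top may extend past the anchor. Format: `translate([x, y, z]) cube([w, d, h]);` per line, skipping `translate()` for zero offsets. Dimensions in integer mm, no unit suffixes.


translate([313, 382, 461]) cube([431, 460, 25]);
translate([313, 382, 0]) cube([46, 46, 461]);
translate([698, 382, 0]) cube([46, 46, 461]);
translate([313, 796, 0]) cube([46, 46, 461]);
translate([698, 796, 0]) cube([46, 46, 461]);
translate([313, 814, 486]) cube([431, 28, 448]);
translate([313, 382, 692]) cube([35, 432, 35]);
translate([709, 382, 692]) cube([35, 432, 35]);
translate([313, 382, 486]) cube([35, 35, 206]);
translate([709, 382, 486]) cube([35, 35, 206]);


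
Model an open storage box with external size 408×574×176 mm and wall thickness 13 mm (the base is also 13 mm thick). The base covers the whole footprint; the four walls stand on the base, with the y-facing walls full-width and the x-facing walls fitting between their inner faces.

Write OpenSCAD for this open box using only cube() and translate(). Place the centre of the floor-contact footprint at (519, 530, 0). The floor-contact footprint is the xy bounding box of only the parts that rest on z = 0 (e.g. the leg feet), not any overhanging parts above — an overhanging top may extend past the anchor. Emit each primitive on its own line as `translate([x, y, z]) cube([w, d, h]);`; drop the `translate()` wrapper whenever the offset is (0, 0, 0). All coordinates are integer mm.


translate([315, 243, 0]) cube([408, 574, 13]);
translate([315, 243, 13]) cube([408, 13, 163]);
translate([315, 804, 13]) cube([408, 13, 163]);
translate([315, 256, 13]) cube([13, 548, 163]);
translate([710, 256, 13]) cube([13, 548, 163]);


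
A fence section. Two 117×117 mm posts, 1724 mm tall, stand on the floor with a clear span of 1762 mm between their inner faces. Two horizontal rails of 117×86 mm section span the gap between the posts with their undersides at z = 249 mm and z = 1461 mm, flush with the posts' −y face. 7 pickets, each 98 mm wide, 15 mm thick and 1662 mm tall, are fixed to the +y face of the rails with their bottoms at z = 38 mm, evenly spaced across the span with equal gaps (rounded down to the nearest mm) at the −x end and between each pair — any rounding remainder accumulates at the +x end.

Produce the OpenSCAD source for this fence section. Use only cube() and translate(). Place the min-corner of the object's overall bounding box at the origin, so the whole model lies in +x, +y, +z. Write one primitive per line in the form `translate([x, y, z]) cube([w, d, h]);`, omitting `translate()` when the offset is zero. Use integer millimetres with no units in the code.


cube([117, 117, 1724]);
translate([1879, 0, 0]) cube([117, 117, 1724]);
translate([117, 0, 249]) cube([1762, 117, 86]);
translate([117, 0, 1461]) cube([1762, 117, 86]);
translate([251, 117, 38]) cube([98, 15, 1662]);
translate([483, 117, 38]) cube([98, 15, 1662]);
translate([715, 117, 38]) cube([98, 15, 1662]);
translate([947, 117, 38]) cube([98, 15, 1662]);
translate([1179, 117, 38]) cube([98, 15, 1662]);
translate([1411, 117, 38]) cube([98, 15, 1662]);
translate([1643, 117, 38]) cube([98, 15, 1662]);


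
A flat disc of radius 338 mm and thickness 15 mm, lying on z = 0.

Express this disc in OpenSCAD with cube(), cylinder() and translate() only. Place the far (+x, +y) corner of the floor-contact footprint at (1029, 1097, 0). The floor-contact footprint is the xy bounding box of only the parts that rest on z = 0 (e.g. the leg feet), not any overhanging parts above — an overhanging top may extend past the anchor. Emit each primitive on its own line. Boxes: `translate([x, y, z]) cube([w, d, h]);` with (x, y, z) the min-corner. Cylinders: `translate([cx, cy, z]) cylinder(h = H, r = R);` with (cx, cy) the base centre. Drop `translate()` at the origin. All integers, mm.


translate([691, 759, 0]) cylinder(h = 15, r = 338);


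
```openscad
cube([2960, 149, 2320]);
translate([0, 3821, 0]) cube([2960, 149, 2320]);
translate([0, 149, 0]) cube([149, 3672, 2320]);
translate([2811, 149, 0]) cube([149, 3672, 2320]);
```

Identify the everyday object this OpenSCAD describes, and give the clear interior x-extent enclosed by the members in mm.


A house (or room) frame. The interior width is 2662 mm.

Four 2320 mm walls enclosing a rectangle with no floor or roof — a room or house frame. Outside width is 2960 mm and wall thickness is 149 mm, so the interior width is 2960 − 2 × 149 = 2662 mm.


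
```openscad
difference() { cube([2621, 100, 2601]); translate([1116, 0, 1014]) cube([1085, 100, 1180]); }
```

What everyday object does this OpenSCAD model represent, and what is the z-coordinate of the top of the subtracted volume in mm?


A wall with a window opening. The window head height is 2194 mm.

A wall with a rectangular opening subtracted — a window. Sill at z = 1014, opening 1180 mm tall, so the head is at 1014 + 1180 = 2194 mm.


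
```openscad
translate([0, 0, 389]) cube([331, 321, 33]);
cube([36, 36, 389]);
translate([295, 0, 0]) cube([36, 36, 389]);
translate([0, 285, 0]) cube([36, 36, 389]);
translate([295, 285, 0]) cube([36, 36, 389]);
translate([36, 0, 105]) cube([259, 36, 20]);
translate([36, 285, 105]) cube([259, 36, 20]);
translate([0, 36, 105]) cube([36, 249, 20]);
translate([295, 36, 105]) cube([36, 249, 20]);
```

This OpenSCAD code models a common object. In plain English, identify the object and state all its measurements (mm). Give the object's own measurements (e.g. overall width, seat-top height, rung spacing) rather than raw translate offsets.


A four-legged stool. The seat is a 331×321×33 mm slab whose top surface is at z = 422 mm; four square legs, each 36×36 mm in cross-section, run from the floor (z = 0) to the underside of the seat, each flush with a corner of the seat. Four stretchers, 36 mm wide and 20 mm tall, connect adjacent legs with their undersides at z = 105 mm, each running between the inner faces of the legs it joins and aligned with the legs' outer faces on the other axis.


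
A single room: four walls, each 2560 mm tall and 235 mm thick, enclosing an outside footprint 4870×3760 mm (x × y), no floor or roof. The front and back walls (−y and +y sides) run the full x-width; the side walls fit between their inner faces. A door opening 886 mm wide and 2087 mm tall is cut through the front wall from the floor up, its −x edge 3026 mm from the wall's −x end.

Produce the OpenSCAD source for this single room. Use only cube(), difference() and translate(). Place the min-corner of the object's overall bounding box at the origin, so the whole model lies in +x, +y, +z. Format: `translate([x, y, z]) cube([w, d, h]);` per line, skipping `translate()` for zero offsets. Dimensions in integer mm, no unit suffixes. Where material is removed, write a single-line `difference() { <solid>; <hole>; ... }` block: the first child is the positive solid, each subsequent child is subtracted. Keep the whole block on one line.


difference() { cube([4870, 235, 2560]); translate([3026, 0, 0]) cube([886, 235, 2087]); }
translate([0, 3525, 0]) cube([4870, 235, 2560]);
translate([0, 235, 0]) cube([235, 3290, 2560]);
translate([4635, 235, 0]) cube([235, 3290, 2560]);


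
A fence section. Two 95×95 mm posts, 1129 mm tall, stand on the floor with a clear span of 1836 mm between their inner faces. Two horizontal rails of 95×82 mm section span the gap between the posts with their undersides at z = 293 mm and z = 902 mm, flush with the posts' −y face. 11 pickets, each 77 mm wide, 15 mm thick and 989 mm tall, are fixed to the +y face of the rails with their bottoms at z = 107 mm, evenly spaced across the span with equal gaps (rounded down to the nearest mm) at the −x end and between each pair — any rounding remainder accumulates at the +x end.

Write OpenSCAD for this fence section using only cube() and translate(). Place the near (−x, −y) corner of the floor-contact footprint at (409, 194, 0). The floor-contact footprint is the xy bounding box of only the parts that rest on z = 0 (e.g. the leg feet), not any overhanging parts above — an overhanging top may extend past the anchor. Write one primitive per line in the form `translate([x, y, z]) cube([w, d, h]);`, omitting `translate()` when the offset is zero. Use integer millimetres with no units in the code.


translate([409, 194, 0]) cube([95, 95, 1129]);
translate([2340, 194, 0]) cube([95, 95, 1129]);
translate([504, 194, 293]) cube([1836, 95, 82]);
translate([504, 194, 902]) cube([1836, 95, 82]);
translate([586, 289, 107]) cube([77, 15, 989]);
translate([745, 289, 107]) cube([77, 15, 989]);
translate([904, 289, 107]) cube([77, 15, 989]);
translate([1063, 289, 107]) cube([77, 15, 989]);
translate([1222, 289, 107]) cube([77, 15, 989]);
translate([1381, 289, 107]) cube([77, 15, 989]);
translate([1540, 289, 107]) cube([77, 15, 989]);
translate([1699, 289, 107]) cube([77, 15, 989]);
translate([1858, 289, 107]) cube([77, 15, 989]);
translate([2017, 289, 107]) cube([77, 15, 989]);
translate([2176, 289, 107]) cube([77, 15, 989]);


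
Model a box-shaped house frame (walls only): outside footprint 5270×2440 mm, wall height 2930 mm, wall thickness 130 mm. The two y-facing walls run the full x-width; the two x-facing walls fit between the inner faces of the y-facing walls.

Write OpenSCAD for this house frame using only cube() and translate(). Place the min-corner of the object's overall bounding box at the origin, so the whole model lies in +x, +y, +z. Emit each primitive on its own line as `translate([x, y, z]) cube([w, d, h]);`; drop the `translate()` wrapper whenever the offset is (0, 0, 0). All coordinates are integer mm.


cube([5270, 130, 2930]);
translate([0, 2310, 0]) cube([5270, 130, 2930]);
translate([0, 130, 0]) cube([130, 2180, 2930]);
translate([5140, 130, 0]) cube([130, 2180, 2930]);


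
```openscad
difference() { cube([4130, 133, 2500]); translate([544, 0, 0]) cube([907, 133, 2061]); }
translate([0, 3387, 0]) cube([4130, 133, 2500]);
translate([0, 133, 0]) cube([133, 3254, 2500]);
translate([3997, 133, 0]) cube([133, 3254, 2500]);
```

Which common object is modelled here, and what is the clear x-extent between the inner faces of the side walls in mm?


A single room. The interior width is 3864 mm.

Four walls enclosing a rectangle with a door in the front wall — a room. Outside width 4130 minus two 133 mm walls gives 3864 mm.


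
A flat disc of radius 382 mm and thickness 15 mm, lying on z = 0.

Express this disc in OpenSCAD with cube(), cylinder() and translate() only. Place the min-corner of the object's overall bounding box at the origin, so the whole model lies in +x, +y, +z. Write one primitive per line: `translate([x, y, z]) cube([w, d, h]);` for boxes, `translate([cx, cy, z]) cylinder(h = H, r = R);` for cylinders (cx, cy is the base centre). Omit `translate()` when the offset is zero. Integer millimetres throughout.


translate([382, 382, 0]) cylinder(h = 15, r = 382);


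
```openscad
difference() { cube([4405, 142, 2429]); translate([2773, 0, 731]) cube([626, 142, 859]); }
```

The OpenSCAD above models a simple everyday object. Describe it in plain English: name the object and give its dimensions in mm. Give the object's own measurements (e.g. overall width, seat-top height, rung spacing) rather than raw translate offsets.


A wall 4405 mm long (x), 142 mm thick (y), 2429 mm tall, with a rectangular window opening cut through it. The opening is 626 mm wide and 859 mm tall; its sill is at z = 731 mm and its near (−x) edge is 2773 mm from the wall's −x end. The opening passes through the full wall thickness.


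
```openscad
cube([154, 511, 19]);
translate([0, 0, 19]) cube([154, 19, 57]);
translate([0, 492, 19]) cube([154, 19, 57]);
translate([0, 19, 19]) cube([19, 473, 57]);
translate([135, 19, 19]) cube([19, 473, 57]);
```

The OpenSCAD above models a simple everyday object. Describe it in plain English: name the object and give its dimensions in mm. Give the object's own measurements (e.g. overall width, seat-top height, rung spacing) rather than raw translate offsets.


An open-topped rectangular box: outside dimensions 154×511×76 mm, with a uniform wall and base thickness of 19 mm. The base is a full 154×511 slab on the floor; four walls sit on top of the base. The front and back walls (the −y and +y sides) span the full width; the two side walls fit between them.


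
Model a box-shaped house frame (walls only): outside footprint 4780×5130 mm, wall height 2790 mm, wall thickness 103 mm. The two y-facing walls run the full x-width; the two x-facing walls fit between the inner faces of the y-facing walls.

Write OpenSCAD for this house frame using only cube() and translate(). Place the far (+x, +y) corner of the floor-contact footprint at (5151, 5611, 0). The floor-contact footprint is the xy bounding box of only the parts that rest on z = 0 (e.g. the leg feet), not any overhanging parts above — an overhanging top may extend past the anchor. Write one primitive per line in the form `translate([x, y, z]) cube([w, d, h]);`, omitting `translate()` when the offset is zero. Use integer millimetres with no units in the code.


translate([371, 481, 0]) cube([4780, 103, 2790]);
translate([371, 5508, 0]) cube([4780, 103, 2790]);
translate([371, 584, 0]) cube([103, 4924, 2790]);
translate([5048, 584, 0]) cube([103, 4924, 2790]);


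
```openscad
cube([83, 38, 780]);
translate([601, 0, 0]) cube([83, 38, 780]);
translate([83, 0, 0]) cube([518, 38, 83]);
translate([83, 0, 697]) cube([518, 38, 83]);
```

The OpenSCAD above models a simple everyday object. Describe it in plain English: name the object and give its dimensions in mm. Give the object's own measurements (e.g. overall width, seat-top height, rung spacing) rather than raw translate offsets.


A rectangular picture frame lying in the x–z plane (depth along y). The opening is 518 mm wide (x) by 614 mm tall (z), surrounded by a border 83 mm wide on all four sides. The frame is 38 mm deep and is made of two full-height vertical stiles with two horizontal rails fitted between them.


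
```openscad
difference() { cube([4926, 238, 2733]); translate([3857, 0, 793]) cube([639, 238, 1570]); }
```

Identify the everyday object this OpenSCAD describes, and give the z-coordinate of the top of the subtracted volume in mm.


A wall with a window opening. The window head height is 2363 mm.

A wall with a rectangular opening subtracted — a window. Sill at z = 793, opening 1570 mm tall, so the head is at 793 + 1570 = 2363 mm.


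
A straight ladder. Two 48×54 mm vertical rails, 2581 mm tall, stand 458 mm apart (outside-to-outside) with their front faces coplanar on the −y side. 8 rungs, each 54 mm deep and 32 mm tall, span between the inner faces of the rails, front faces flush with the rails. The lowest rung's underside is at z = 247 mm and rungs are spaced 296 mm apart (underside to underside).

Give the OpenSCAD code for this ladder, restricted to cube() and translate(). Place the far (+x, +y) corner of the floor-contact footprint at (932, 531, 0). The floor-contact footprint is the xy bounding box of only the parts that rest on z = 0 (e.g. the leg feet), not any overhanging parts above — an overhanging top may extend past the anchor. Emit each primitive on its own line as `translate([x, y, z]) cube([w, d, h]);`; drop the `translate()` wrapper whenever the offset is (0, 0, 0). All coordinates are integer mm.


translate([474, 477, 0]) cube([48, 54, 2581]);
translate([884, 477, 0]) cube([48, 54, 2581]);
translate([522, 477, 247]) cube([362, 54, 32]);
translate([522, 477, 543]) cube([362, 54, 32]);
translate([522, 477, 839]) cube([362, 54, 32]);
translate([522, 477, 1135]) cube([362, 54, 32]);
translate([522, 477, 1431]) cube([362, 54, 32]);
translate([522, 477, 1727]) cube([362, 54, 32]);
translate([522, 477, 2023]) cube([362, 54, 32]);
translate([522, 477, 2319]) cube([362, 54, 32]);


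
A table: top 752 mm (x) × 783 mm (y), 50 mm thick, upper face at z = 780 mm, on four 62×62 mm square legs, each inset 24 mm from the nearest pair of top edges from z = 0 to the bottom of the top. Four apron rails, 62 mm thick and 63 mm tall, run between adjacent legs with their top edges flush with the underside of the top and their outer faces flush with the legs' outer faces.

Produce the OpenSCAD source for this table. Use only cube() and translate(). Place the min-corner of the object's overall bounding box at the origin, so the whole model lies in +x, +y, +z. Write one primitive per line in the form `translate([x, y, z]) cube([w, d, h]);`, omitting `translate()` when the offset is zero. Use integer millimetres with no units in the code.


translate([0, 0, 730]) cube([752, 783, 50]);
translate([24, 24, 0]) cube([62, 62, 730]);
translate([666, 24, 0]) cube([62, 62, 730]);
translate([24, 697, 0]) cube([62, 62, 730]);
translate([666, 697, 0]) cube([62, 62, 730]);
translate([86, 24, 667]) cube([580, 62, 63]);
translate([86, 697, 667]) cube([580, 62, 63]);
translate([24, 86, 667]) cube([62, 611, 63]);
translate([666, 86, 667]) cube([62, 611, 63]);


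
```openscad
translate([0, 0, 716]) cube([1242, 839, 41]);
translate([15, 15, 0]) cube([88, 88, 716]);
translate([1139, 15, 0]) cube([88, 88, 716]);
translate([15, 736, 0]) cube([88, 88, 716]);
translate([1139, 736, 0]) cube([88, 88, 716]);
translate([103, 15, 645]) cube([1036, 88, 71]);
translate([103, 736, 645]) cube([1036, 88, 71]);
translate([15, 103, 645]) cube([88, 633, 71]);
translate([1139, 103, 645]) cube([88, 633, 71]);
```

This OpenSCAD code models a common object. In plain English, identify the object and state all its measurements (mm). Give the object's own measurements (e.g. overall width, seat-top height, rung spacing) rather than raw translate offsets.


A rectangular dining table. The top is 1242×839×41 mm with its upper surface at z = 757 mm. It stands on four 88×88 mm square legs, each inset 15 mm from the nearest pair of top edges, running from the floor to the underside of the top. Four apron rails, 88 mm thick and 71 mm tall, run between adjacent legs with their top edges flush with the underside of the top and their outer faces flush with the legs' outer faces.


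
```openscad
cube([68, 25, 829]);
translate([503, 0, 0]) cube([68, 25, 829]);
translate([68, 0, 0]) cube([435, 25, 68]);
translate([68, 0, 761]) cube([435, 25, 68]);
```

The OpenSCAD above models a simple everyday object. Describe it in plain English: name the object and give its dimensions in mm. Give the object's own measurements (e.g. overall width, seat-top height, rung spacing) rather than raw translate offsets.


A rectangular picture frame lying in the x–z plane (depth along y). The opening is 435 mm wide (x) by 693 mm tall (z), surrounded by a border 68 mm wide on all four sides. The frame is 25 mm deep and is made of two full-height vertical stiles with two horizontal rails fitted between them.


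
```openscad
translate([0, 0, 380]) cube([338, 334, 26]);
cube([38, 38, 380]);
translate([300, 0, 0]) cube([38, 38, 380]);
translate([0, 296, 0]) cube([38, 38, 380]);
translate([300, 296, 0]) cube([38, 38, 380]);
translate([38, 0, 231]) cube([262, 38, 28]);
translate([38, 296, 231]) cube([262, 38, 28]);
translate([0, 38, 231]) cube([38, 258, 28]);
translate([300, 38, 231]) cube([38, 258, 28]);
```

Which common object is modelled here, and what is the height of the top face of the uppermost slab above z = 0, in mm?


A stool. The seat height is 406 mm.

A 338×334×26 slab at z = 380 on four corner posts — a stool. The seat top is 380 + 26 = 406 mm.


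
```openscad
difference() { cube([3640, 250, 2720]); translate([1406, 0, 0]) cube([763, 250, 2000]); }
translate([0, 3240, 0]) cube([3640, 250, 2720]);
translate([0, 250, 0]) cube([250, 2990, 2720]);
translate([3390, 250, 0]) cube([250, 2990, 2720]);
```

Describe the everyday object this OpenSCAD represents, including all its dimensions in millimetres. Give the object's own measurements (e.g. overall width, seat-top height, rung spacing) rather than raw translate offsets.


A single room: four walls, each 2720 mm tall and 250 mm thick, enclosing an outside footprint 3640×3490 mm (x × y), no floor or roof. The front and back walls (−y and +y sides) run the full x-width; the side walls fit between their inner faces. A door opening 763 mm wide and 2000 mm tall is cut through the front wall from the floor up, its −x edge 1406 mm from the wall's −x end.


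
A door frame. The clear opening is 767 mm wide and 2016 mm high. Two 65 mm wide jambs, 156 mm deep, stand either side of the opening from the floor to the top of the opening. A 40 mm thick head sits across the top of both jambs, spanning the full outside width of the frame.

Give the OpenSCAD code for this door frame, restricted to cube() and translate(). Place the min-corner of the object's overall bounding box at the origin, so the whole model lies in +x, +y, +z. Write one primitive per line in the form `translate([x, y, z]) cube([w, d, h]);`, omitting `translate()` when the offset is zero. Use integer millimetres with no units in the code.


cube([65, 156, 2016]);
translate([832, 0, 0]) cube([65, 156, 2016]);
translate([0, 0, 2016]) cube([897, 156, 40]);


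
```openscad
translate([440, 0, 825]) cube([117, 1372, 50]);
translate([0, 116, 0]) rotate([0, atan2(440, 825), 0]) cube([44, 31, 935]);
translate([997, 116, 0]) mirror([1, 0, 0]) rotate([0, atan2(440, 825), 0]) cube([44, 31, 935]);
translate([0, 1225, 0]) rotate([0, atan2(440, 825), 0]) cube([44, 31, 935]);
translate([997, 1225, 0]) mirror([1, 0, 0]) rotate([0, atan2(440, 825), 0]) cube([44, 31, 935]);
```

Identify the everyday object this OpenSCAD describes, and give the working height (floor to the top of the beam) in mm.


A sawhorse. The overall height is 875 mm.

A beam across two mirrored pairs of raked legs — a sawhorse. The beam's underside is at z = 825 (matching the legs' vertical rise in atan2(440, 825)) and the beam is 50 mm tall, so its top is at 825 + 50 = 875 mm. The raked legs top out at the beam's underside, so that is the highest point.


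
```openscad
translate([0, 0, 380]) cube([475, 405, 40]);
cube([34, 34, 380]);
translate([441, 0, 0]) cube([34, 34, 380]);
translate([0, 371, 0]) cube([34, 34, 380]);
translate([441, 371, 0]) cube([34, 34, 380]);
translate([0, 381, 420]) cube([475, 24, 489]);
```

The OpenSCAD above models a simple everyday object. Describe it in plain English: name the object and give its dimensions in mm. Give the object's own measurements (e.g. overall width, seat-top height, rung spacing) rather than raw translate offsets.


A chair. The seat is a 475×405×40 mm slab with its top at z = 420 mm, on four 34×34 mm corner legs (flush with the seat edges, standing on z = 0). A flat backrest 24 mm thick, 489 mm tall, spans the full seat width and rises from the seat top along its +y edge, rear face flush with the rear of the seat.


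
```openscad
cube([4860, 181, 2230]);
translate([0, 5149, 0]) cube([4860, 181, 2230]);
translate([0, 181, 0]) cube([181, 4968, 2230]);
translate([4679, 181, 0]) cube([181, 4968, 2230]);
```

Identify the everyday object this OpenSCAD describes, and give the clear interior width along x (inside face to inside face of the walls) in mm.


A house (or room) frame. The interior width is 4498 mm.

Four 2230 mm walls enclosing a rectangle with no floor or roof — a room or house frame. Outside width is 4860 mm and wall thickness is 181 mm, so the interior width is 4860 − 2 × 181 = 4498 mm.


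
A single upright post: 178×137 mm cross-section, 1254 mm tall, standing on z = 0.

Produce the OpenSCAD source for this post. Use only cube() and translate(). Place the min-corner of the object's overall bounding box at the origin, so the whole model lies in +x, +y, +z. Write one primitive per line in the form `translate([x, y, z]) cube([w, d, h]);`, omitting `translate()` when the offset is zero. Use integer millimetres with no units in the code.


cube([178, 137, 1254]);


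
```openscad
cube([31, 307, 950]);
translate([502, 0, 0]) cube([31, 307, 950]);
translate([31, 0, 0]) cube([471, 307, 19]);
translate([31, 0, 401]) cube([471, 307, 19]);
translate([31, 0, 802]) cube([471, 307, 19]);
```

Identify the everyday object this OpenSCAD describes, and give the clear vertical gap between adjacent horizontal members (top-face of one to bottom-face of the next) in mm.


A bookshelf. The clear shelf gap is 382 mm.

Two tall side panels with 3 horizontal boards between them — a bookshelf. The first two shelf undersides are at z = 0 and z = 401; with shelf thickness 19, the clear gap is 401 − 0 − 19 = 382 mm.


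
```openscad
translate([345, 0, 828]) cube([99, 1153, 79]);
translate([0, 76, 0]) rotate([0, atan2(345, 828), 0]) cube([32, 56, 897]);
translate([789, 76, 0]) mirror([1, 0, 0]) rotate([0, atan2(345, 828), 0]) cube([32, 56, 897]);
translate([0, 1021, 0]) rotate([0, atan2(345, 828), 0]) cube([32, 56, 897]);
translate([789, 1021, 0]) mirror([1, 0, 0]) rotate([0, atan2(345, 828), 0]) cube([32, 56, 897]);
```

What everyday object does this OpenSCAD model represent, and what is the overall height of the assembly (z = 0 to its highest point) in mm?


A sawhorse. The overall height is 907 mm.

A beam across two mirrored pairs of raked legs — a sawhorse. The beam's underside is at z = 828 (matching the legs' vertical rise in atan2(345, 828)) and the beam is 79 mm tall, so its top is at 828 + 79 = 907 mm. The raked legs top out at the beam's underside, so that is the highest point.


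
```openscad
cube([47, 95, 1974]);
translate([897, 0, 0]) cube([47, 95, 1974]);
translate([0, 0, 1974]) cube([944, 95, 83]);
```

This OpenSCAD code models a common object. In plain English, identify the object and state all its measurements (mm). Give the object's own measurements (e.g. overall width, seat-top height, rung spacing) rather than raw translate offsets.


A door frame. The clear opening is 850 mm wide and 1974 mm high. Two 47 mm wide jambs, 95 mm deep, stand either side of the opening from the floor to the top of the opening. A 83 mm thick head sits across the top of both jambs, spanning the full outside width of the frame.


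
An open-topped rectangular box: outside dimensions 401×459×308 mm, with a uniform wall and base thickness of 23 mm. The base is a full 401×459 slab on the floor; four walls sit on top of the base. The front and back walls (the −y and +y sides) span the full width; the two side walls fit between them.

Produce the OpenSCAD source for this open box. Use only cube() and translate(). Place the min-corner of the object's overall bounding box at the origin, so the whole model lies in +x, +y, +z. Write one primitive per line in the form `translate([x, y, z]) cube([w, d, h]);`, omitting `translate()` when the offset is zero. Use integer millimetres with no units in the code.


cube([401, 459, 23]);
translate([0, 0, 23]) cube([401, 23, 285]);
translate([0, 436, 23]) cube([401, 23, 285]);
translate([0, 23, 23]) cube([23, 413, 285]);
translate([378, 23, 23]) cube([23, 413, 285]);


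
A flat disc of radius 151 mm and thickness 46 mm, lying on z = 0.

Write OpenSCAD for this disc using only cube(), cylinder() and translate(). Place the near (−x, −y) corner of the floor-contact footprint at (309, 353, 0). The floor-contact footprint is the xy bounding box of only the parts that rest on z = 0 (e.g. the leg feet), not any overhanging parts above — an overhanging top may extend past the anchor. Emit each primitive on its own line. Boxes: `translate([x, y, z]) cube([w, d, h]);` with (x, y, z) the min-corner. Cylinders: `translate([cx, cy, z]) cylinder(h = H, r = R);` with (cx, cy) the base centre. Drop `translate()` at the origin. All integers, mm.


translate([460, 504, 0]) cylinder(h = 46, r = 151);


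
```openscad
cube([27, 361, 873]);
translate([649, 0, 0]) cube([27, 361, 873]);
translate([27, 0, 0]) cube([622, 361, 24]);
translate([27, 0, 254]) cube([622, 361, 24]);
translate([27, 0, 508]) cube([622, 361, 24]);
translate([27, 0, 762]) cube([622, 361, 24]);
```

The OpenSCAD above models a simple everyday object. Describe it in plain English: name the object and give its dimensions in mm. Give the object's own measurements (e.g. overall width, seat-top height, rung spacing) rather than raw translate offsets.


An open bookshelf. Two side panels, each 27 mm thick, 361 mm deep and 873 mm tall, stand 676 mm apart (outside-to-outside). Between them sit 4 shelves, each 24 mm thick and 361 mm deep, spanning the full gap between the sides. The bottom shelf rests on the floor (its underside at z = 0) and the clear gap between one shelf's top and the next shelf's underside is 230 mm.


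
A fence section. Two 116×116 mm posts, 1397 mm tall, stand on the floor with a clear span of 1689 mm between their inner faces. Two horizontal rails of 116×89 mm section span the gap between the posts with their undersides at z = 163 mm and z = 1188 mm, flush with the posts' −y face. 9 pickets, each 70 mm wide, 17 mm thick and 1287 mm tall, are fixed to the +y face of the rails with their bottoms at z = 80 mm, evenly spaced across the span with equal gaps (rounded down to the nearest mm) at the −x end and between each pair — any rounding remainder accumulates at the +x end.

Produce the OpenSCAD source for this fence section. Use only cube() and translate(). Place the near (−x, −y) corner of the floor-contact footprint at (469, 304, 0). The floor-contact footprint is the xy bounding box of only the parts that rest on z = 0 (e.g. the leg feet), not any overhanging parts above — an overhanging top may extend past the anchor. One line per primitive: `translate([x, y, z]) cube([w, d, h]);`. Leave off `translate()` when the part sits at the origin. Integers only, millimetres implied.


translate([469, 304, 0]) cube([116, 116, 1397]);
translate([2274, 304, 0]) cube([116, 116, 1397]);
translate([585, 304, 163]) cube([1689, 116, 89]);
translate([585, 304, 1188]) cube([1689, 116, 89]);
translate([690, 420, 80]) cube([70, 17, 1287]);
translate([865, 420, 80]) cube([70, 17, 1287]);
translate([1040, 420, 80]) cube([70, 17, 1287]);
translate([1215, 420, 80]) cube([70, 17, 1287]);
translate([1390, 420, 80]) cube([70, 17, 1287]);
translate([1565, 420, 80]) cube([70, 17, 1287]);
translate([1740, 420, 80]) cube([70, 17, 1287]);
translate([1915, 420, 80]) cube([70, 17, 1287]);
translate([2090, 420, 80]) cube([70, 17, 1287]);


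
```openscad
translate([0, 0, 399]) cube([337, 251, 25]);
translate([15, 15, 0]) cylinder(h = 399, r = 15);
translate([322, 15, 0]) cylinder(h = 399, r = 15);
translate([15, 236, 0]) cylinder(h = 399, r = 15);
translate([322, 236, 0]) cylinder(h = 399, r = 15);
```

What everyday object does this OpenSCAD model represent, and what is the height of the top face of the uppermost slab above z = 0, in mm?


A stool. The seat height is 424 mm.

A 337×251×25 slab at z = 399 on four corner cylinders — a stool. The seat top is 399 + 25 = 424 mm.


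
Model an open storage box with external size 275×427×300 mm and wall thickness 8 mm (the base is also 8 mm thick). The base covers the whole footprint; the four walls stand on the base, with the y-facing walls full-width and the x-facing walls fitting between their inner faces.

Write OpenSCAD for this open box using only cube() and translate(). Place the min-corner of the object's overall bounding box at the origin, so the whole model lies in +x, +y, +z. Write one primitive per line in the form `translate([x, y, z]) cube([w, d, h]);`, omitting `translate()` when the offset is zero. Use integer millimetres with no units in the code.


cube([275, 427, 8]);
translate([0, 0, 8]) cube([275, 8, 292]);
translate([0, 419, 8]) cube([275, 8, 292]);
translate([0, 8, 8]) cube([8, 411, 292]);
translate([267, 8, 8]) cube([8, 411, 292]);


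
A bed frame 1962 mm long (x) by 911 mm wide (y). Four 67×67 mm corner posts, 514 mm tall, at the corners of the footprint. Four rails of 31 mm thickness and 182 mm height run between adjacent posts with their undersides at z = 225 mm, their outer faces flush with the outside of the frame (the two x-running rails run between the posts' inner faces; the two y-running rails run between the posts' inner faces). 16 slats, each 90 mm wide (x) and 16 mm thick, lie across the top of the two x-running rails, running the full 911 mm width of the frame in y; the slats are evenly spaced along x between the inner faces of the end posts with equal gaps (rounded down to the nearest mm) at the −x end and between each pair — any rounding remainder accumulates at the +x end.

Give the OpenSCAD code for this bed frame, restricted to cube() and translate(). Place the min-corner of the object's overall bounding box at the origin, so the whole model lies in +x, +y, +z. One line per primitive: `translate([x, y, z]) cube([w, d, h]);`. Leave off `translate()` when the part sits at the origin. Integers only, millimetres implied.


cube([67, 67, 514]);
translate([0, 844, 0]) cube([67, 67, 514]);
translate([1895, 0, 0]) cube([67, 67, 514]);
translate([1895, 844, 0]) cube([67, 67, 514]);
translate([67, 0, 225]) cube([1828, 31, 182]);
translate([67, 880, 225]) cube([1828, 31, 182]);
translate([0, 67, 225]) cube([31, 777, 182]);
translate([1931, 67, 225]) cube([31, 777, 182]);
translate([89, 0, 407]) cube([90, 911, 16]);
translate([201, 0, 407]) cube([90, 911, 16]);
translate([313, 0, 407]) cube([90, 911, 16]);
translate([425, 0, 407]) cube([90, 911, 16]);
translate([537, 0, 407]) cube([90, 911, 16]);
translate([649, 0, 407]) cube([90, 911, 16]);
translate([761, 0, 407]) cube([90, 911, 16]);
translate([873, 0, 407]) cube([90, 911, 16]);
translate([985, 0, 407]) cube([90, 911, 16]);
translate([1097, 0, 407]) cube([90, 911, 16]);
translate([1209, 0, 407]) cube([90, 911, 16]);
translate([1321, 0, 407]) cube([90, 911, 16]);
translate([1433, 0, 407]) cube([90, 911, 16]);
translate([1545, 0, 407]) cube([90, 911, 16]);
translate([1657, 0, 407]) cube([90, 911, 16]);
translate([1769, 0, 407]) cube([90, 911, 16]);
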